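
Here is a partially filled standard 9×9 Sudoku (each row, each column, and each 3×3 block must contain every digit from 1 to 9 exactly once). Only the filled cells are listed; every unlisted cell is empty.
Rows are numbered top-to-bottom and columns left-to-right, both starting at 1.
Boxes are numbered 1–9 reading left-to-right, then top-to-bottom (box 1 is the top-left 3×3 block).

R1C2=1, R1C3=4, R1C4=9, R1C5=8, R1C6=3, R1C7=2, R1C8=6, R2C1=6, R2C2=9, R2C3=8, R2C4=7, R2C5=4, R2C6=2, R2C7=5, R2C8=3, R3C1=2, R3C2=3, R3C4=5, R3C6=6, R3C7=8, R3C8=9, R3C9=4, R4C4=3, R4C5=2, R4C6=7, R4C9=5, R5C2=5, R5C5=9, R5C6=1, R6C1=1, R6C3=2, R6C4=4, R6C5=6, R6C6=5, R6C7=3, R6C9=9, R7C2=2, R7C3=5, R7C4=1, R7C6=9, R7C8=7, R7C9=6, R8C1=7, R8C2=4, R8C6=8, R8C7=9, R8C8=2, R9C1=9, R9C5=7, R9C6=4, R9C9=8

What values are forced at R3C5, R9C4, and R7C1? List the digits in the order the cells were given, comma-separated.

1,2,8

For R3C5:
  Row 3 already contains {2, 3, 4, 5, 6, 8, 9}.
  Column 5 already contains {2, 4, 6, 7, 8, 9}.
  Its 3×3 block (box 2) already contains {2, 3, 4, 5, 6, 7, 8, 9}.
  The only value from 1–9 not eliminated is 1, so R3C5 = 1.
For R9C4:
  Consider where 2 can go in box 8.
  R7C5 is out (row 7 already has a 2).
  R8C4 is out (row 8 already has a 2).
  R8C5 is out (row 8 already has a 2).
  So the only cell in box 8 that can hold 2 is R9C4.
  So R9C4 = 2.
For R7C1:
  Consider where 8 can go in row 7.
  R7C5 is out (column 5 already has a 8).
  R7C7 is out (column 7 already has a 8).
  So the only cell in row 7 that can hold 8 is R7C1.
  So R7C1 = 8.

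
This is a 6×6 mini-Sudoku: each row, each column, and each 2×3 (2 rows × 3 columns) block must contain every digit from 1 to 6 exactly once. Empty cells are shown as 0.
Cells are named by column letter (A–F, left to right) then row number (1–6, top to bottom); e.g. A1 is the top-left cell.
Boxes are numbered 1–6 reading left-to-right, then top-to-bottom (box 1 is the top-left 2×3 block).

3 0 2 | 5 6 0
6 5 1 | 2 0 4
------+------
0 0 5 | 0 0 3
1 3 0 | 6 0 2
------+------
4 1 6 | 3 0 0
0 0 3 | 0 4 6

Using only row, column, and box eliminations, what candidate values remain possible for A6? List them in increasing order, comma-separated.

2,5

Row 6 already contains {3, 4, 6}.
Column A already contains {1, 3, 4, 6}.
Its 2×3 block (box 5) already contains {1, 3, 4, 6}.
Removing those from 1–6 leaves {2, 5} as the candidates for A6.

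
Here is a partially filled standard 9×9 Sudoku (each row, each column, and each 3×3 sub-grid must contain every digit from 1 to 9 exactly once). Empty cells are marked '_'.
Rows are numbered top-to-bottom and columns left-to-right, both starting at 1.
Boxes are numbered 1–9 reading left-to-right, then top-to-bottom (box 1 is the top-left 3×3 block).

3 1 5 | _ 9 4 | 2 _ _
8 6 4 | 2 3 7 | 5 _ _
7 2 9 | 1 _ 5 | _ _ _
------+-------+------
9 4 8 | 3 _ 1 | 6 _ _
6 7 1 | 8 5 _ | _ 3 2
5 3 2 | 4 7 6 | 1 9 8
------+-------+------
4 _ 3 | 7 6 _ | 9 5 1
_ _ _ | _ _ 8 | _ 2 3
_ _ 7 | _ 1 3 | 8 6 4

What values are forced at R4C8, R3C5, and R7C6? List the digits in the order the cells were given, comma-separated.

For R4C8:
  Row 4 already contains {1, 3, 4, 6, 8, 9}.
  Column 8 already contains {2, 3, 5, 6, 9}.
  Its 3×3 block (box 6) already contains {1, 2, 3, 6, 8, 9}.
  The only value from 1–9 not eliminated is 7, so R4C8 = 7.
For R3C5:
  Row 3 already contains {1, 2, 5, 7, 9}.
  Column 5 already contains {1, 3, 5, 6, 7, 9}.
  Its 3×3 block (box 2) already contains {1, 2, 3, 4, 5, 7, 9}.
  The only value from 1–9 not eliminated is 8, so R3C5 = 8.
For R7C6:
  Row 7 already contains {1, 3, 4, 5, 6, 7, 9}.
  Column 6 already contains {1, 3, 4, 5, 6, 7, 8}.
  Its 3×3 block (box 8) already contains {1, 3, 6, 7, 8}.
  The only value from 1–9 not eliminated is 2, so R7C6 = 2.

7,8,2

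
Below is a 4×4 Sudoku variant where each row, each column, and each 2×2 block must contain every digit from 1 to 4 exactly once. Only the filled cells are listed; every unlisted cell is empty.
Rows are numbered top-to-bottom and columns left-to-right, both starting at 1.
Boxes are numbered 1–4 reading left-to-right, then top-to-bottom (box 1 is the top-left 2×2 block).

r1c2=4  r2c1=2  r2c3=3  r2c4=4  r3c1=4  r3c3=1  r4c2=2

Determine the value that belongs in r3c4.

2

Cell r3c4 itself could take any of {2, 3} by direct elimination.
Consider where 2 can go in box 4.
r4c3 is out (row 4 already has a 2).
r4c4 is out (row 4 already has a 2).
So the only cell in box 4 that can hold 2 is r3c4.
Therefore r3c4 = 2.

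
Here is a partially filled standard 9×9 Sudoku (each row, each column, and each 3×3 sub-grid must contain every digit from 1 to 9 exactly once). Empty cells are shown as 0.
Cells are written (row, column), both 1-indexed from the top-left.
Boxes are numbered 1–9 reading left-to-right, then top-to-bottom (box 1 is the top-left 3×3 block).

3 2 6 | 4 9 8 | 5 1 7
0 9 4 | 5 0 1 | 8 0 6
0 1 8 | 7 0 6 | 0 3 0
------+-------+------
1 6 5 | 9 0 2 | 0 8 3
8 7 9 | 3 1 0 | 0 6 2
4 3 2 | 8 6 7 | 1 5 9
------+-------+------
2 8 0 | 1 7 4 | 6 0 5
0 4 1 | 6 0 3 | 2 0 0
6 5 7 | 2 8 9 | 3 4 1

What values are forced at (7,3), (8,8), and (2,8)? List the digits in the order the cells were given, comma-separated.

For (7,3):
  Row 7 already contains {1, 2, 4, 5, 6, 7, 8}.
  Column 3 already contains {1, 2, 4, 5, 6, 7, 8, 9}.
  Its 3×3 block (box 7) already contains {1, 2, 4, 5, 6, 7, 8}.
  The only value from 1–9 not eliminated is 3, so (7,3) = 3.
For (8,8):
  Consider where 7 can go in column 8.
  (2,8) is out (box 3 already has a 7).
  (7,8) is out (row 7 already has a 7).
  So the only cell in column 8 that can hold 7 is (8,8).
  So (8,8) = 7.
For (2,8):
  Row 2 already contains {1, 4, 5, 6, 8, 9}.
  Column 8 already contains {1, 3, 4, 5, 6, 8}.
  Its 3×3 block (box 3) already contains {1, 3, 5, 6, 7, 8}.
  The only value from 1–9 not eliminated is 2, so (2,8) = 2.

3,7,2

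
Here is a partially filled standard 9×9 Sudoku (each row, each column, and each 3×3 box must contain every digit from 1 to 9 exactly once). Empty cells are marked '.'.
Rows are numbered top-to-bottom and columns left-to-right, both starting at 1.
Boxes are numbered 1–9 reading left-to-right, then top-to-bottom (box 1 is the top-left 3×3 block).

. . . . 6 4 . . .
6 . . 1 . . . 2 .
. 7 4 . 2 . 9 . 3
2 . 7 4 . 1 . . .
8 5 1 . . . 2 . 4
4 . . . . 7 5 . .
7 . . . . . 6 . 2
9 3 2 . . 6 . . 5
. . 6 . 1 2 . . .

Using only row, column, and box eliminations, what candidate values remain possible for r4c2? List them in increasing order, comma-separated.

Row 4 already contains {1, 2, 4, 7}.
Column 2 already contains {3, 5, 7}.
Its 3×3 block (box 4) already contains {1, 2, 4, 5, 7, 8}.
Removing those from 1–9 leaves {6, 9} as the candidates for r4c2.

6,9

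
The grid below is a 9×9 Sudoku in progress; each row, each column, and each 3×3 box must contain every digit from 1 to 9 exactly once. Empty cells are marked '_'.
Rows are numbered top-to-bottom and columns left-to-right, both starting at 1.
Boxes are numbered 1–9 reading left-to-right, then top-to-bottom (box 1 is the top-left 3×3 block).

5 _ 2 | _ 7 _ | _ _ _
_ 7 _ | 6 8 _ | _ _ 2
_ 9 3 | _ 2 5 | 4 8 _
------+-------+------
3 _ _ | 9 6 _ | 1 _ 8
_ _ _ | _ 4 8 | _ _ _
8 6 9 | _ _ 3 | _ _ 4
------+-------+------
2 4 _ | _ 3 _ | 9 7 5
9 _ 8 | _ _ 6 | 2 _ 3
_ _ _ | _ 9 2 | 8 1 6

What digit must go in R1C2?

8

Cell R1C2 itself could take any of {1, 8} by direct elimination.
Consider where 8 can go in row 1.
R1C4 is out (box 2 already has a 8).
R1C6 is out (column 6 already has a 8).
R1C7 is out (column 7 already has a 8).
R1C8 is out (column 8 already has a 8).
R1C9 is out (column 9 already has a 8).
So the only cell in row 1 that can hold 8 is R1C2.
Therefore R1C2 = 8.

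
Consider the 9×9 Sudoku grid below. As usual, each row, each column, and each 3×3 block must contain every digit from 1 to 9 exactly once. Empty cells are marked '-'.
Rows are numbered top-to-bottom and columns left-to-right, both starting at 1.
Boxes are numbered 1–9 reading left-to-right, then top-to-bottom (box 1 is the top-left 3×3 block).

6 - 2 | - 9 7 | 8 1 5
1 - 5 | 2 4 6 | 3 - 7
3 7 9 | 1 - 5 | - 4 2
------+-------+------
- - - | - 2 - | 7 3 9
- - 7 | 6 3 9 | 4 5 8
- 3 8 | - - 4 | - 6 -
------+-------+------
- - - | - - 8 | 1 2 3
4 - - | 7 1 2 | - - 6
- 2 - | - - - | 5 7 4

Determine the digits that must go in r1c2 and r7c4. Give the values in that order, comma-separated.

For r1c2:
  Row 1 already contains {1, 2, 5, 6, 7, 8, 9}.
  Column 2 already contains {2, 3, 7}.
  Its 3×3 block (box 1) already contains {1, 2, 3, 5, 6, 7, 9}.
  The only value from 1–9 not eliminated is 4, so r1c2 = 4.
For r7c4:
  Consider where 4 can go in box 8.
  r7c5 is out (column 5 already has a 4).
  r9c4 is out (row 9 already has a 4).
  r9c5 is out (row 9 already has a 4).
  r9c6 is out (row 9 already has a 4).
  So the only cell in box 8 that can hold 4 is r7c4.
  So r7c4 = 4.

4,4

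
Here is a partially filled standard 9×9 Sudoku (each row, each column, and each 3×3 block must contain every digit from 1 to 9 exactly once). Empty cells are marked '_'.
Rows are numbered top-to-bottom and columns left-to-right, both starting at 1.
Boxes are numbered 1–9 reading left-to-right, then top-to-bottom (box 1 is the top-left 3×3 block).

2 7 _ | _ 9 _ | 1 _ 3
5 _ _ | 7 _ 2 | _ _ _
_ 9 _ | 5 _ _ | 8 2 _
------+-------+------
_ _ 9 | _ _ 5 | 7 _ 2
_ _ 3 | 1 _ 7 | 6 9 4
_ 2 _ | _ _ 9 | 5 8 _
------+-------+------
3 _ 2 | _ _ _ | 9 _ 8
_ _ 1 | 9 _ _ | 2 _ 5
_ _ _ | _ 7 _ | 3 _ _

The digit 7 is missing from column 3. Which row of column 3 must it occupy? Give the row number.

Consider where 7 can go in column 3.
r1c3 is out (row 1 already has a 7).
r2c3 is out (row 2 already has a 7).
r3c3 is out (box 1 already has a 7).
r9c3 is out (row 9 already has a 7).
So the only cell in column 3 that can hold 7 is r6c3.
That is row 6.

6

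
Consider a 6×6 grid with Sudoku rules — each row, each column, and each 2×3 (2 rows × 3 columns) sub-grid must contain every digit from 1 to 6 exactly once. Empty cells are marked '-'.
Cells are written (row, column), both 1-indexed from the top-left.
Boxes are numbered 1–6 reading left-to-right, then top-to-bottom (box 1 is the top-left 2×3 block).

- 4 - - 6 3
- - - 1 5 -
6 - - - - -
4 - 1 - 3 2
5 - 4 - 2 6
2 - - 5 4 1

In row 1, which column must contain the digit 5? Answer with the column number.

3

Consider where 5 can go in row 1.
(1,1) is out (column 1 already has a 5).
(1,4) is out (column 4 already has a 5).
So the only cell in row 1 that can hold 5 is (1,3).
That is column 3.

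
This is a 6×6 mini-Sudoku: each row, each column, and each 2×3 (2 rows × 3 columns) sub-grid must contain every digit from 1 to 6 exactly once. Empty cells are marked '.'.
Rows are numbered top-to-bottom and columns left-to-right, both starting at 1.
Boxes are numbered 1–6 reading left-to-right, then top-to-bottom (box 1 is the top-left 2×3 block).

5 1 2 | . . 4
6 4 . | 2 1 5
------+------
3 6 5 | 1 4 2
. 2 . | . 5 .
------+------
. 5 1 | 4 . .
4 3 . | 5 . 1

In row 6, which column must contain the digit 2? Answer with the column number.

Consider where 2 can go in row 6.
R6C3 is out (column 3 already has a 2).
So the only cell in row 6 that can hold 2 is R6C5.
That is column 5.

5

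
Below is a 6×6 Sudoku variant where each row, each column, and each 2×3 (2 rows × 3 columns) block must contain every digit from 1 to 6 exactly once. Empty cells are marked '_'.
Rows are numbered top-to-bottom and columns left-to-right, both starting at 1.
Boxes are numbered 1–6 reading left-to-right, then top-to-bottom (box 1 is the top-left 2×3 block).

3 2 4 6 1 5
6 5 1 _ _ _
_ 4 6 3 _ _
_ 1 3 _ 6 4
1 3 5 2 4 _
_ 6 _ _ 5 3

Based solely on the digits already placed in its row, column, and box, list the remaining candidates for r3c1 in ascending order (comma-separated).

Row 3 already contains {3, 4, 6}.
Column 1 already contains {1, 3, 6}.
Its 2×3 block (box 3) already contains {1, 3, 4, 6}.
Removing those from 1–6 leaves {2, 5} as the candidates for r3c1.

2,5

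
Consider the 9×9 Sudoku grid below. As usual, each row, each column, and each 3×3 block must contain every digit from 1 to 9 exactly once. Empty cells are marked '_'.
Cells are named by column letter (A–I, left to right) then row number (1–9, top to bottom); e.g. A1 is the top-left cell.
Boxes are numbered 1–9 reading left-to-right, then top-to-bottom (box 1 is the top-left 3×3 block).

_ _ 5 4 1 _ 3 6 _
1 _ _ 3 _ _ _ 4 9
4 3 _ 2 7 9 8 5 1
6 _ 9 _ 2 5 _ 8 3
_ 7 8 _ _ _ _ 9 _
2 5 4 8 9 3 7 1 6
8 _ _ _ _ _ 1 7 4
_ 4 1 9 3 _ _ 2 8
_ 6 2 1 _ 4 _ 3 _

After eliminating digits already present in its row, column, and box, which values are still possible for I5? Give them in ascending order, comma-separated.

2,5

Row 5 already contains {7, 8, 9}.
Column I already contains {1, 3, 4, 6, 8, 9}.
Its 3×3 block (box 6) already contains {1, 3, 6, 7, 8, 9}.
Removing those from 1–9 leaves {2, 5} as the candidates for I5.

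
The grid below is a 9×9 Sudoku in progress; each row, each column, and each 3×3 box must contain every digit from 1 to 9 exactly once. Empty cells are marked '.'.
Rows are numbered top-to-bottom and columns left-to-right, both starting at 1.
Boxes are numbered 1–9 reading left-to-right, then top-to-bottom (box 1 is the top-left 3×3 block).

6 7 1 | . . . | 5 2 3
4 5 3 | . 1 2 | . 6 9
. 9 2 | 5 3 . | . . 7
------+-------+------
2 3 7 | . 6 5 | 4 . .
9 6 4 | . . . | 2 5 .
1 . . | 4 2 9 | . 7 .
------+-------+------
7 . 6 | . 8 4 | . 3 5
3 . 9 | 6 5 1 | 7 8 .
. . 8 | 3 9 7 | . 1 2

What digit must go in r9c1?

5

Row 9 already contains {1, 2, 3, 7, 8, 9}.
Column 1 already contains {1, 2, 3, 4, 6, 7, 9}.
Its 3×3 block (box 7) already contains {3, 6, 7, 8, 9}.
The only value from 1–9 not eliminated is 5, so r9c1 = 5.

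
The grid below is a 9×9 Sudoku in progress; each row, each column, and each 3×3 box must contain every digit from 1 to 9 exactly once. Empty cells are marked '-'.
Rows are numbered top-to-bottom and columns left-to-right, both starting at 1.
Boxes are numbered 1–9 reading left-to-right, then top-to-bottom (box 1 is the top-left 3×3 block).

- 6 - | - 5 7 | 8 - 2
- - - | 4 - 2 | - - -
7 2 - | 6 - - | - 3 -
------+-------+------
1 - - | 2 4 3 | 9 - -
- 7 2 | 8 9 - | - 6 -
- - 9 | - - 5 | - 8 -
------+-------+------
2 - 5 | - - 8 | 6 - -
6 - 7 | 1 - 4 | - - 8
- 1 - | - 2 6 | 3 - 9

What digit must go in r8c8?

Cell r8c8 itself could take any of {2, 5} by direct elimination.
Consider where 2 can go in column 8.
r1c8 is out (row 1 already has a 2).
r2c8 is out (row 2 already has a 2).
r4c8 is out (row 4 already has a 2).
r7c8 is out (row 7 already has a 2).
r9c8 is out (row 9 already has a 2).
So the only cell in column 8 that can hold 2 is r8c8.
Therefore r8c8 = 2.

2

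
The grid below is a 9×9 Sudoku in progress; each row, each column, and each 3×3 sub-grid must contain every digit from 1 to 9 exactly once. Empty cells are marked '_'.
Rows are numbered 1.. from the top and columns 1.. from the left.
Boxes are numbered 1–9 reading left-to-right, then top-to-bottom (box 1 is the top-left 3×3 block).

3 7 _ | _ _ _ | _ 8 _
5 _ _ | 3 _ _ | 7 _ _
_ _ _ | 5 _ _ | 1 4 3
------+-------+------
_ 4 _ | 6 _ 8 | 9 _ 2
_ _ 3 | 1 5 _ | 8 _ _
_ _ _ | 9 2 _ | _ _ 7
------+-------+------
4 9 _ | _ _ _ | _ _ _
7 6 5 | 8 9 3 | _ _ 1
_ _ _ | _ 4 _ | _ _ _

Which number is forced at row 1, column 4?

4

Cell row 1, column 4 itself could take any of {2, 4} by direct elimination.
Consider where 4 can go in column 4.
row 7, column 4 is out (row 7 already has a 4).
row 9, column 4 is out (row 9 already has a 4).
So the only cell in column 4 that can hold 4 is row 1, column 4.
Therefore row 1, column 4 = 4.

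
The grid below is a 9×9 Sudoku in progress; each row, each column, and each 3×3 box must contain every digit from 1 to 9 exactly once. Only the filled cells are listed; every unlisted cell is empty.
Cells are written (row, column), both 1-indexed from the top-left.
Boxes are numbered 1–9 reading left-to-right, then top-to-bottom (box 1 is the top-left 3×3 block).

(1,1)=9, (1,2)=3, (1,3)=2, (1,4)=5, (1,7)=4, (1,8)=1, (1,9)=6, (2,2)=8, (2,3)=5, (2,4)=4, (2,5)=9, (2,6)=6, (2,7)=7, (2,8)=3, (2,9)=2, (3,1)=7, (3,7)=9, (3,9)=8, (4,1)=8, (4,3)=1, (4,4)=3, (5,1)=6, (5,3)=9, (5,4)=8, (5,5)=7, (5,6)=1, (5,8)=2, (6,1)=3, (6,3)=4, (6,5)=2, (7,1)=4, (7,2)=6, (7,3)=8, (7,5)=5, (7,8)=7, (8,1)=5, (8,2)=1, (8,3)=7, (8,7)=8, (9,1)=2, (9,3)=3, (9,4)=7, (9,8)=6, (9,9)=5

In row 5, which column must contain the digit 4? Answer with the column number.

9

Consider where 4 can go in row 5.
(5,2) is out (box 4 already has a 4).
(5,7) is out (column 7 already has a 4).
So the only cell in row 5 that can hold 4 is (5,9).
That is column 9.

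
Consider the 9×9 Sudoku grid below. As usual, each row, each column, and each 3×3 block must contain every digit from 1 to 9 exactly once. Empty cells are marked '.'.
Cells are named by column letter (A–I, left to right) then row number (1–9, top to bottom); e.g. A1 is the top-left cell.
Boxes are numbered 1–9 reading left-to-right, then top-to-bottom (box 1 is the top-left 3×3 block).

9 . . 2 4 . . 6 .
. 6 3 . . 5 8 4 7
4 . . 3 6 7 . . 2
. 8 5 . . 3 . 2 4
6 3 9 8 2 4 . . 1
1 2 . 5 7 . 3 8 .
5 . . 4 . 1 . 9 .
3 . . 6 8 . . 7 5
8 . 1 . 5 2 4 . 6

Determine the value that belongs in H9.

3

Row 9 already contains {1, 2, 4, 5, 6, 8}.
Column H already contains {2, 4, 6, 7, 8, 9}.
Its 3×3 block (box 9) already contains {4, 5, 6, 7, 9}.
The only value from 1–9 not eliminated is 3, so H9 = 3.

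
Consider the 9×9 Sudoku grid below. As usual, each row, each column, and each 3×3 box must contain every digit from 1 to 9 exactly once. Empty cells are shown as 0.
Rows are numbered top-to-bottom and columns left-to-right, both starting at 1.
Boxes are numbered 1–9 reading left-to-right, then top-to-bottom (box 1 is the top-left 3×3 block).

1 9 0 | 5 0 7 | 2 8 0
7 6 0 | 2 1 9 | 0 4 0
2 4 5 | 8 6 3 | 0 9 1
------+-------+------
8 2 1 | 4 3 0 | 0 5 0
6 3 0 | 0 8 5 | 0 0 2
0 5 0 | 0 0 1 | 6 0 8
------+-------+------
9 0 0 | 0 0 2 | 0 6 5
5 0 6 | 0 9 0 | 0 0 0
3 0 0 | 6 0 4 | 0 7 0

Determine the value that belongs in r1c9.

6

Cell r1c9 itself could take any of {3, 6} by direct elimination.
Consider where 6 can go in column 9.
r2c9 is out (row 2 already has a 6).
r4c9 is out (box 6 already has a 6).
r8c9 is out (row 8 already has a 6).
r9c9 is out (row 9 already has a 6).
So the only cell in column 9 that can hold 6 is r1c9.
Therefore r1c9 = 6.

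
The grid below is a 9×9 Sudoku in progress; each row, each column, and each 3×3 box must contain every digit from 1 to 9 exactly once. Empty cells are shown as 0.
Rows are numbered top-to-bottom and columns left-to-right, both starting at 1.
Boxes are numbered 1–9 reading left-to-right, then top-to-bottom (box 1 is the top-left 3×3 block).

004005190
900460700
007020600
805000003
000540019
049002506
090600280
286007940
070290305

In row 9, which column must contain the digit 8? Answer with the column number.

Consider where 8 can go in row 9.
R9C1 is out (column 1 already has a 8).
R9C3 is out (box 7 already has a 8).
R9C8 is out (column 8 already has a 8).
So the only cell in row 9 that can hold 8 is R9C6.
That is column 6.

6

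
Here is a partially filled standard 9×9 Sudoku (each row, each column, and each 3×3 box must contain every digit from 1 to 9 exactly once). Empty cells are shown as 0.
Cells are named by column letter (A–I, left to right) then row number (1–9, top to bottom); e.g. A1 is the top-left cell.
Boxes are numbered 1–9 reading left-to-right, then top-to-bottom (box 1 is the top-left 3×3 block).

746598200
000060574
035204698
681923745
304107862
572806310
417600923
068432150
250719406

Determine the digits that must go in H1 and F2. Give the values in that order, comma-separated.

3,1

For H1:
  Row 1 already contains {2, 4, 5, 6, 7, 8, 9}.
  Column H already contains {1, 2, 4, 5, 6, 7, 9}.
  Its 3×3 block (box 3) already contains {2, 4, 5, 6, 7, 8, 9}.
  The only value from 1–9 not eliminated is 3, so H1 = 3.
For F2:
  Row 2 already contains {4, 5, 6, 7}.
  Column F already contains {2, 3, 4, 6, 7, 8, 9}.
  Its 3×3 block (box 2) already contains {2, 4, 5, 6, 8, 9}.
  The only value from 1–9 not eliminated is 1, so F2 = 1.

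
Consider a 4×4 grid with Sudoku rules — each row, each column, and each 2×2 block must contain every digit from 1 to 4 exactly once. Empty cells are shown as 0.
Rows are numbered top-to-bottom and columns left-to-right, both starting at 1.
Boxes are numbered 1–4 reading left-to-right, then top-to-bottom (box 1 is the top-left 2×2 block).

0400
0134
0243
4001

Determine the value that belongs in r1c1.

Cell r1c1 itself could take any of {2, 3} by direct elimination.
Consider where 3 can go in box 1.
r2c1 is out (row 2 already has a 3).
So the only cell in box 1 that can hold 3 is r1c1.
Therefore r1c1 = 3.

3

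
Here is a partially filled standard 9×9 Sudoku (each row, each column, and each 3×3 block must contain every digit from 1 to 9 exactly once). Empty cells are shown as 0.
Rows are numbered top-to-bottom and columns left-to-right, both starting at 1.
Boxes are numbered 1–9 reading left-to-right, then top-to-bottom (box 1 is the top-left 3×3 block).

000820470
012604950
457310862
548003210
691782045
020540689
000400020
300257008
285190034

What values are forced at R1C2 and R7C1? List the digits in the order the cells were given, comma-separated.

For R1C2:
  Consider where 3 can go in column 2.
  R7C2 is out (box 7 already has a 3).
  R8C2 is out (row 8 already has a 3).
  So the only cell in column 2 that can hold 3 is R1C2.
  So R1C2 = 3.
For R7C1:
  Consider where 1 can go in column 1.
  R1C1 is out (box 1 already has a 1).
  R2C1 is out (row 2 already has a 1).
  R6C1 is out (box 4 already has a 1).
  So the only cell in column 1 that can hold 1 is R7C1.
  So R7C1 = 1.

3,1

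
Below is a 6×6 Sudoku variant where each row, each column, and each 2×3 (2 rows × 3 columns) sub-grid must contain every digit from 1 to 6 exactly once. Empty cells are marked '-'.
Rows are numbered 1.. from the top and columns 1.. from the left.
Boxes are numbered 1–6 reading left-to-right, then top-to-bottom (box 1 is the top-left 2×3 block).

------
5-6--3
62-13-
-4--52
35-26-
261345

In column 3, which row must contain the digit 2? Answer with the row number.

1

Consider where 2 can go in column 3.
row 3, column 3 is out (row 3 already has a 2).
row 4, column 3 is out (row 4 already has a 2).
row 5, column 3 is out (row 5 already has a 2).
So the only cell in column 3 that can hold 2 is row 1, column 3.
That is row 1.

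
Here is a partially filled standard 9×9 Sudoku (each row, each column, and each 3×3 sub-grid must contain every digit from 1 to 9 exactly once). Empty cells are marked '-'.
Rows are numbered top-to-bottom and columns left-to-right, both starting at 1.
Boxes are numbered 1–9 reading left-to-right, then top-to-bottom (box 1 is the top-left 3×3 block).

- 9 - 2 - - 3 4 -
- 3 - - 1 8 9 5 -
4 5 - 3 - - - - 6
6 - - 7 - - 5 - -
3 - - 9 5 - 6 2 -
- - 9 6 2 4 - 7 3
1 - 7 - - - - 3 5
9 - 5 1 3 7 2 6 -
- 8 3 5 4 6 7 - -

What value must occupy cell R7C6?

2

Cell R7C6 itself could take any of {2, 9} by direct elimination.
Consider where 2 can go in box 8.
R7C4 is out (column 4 already has a 2).
R7C5 is out (column 5 already has a 2).
So the only cell in box 8 that can hold 2 is R7C6.
Therefore R7C6 = 2.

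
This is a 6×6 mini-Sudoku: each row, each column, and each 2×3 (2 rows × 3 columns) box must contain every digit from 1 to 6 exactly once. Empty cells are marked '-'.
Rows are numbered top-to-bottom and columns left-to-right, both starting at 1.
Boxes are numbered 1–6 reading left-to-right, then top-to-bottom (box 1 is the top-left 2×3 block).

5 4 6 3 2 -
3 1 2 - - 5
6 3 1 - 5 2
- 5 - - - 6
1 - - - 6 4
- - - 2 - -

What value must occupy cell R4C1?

Cell R4C1 itself could take any of {2, 4} by direct elimination.
Consider where 2 can go in row 4.
R4C3 is out (column 3 already has a 2).
R4C4 is out (column 4 already has a 2).
R4C5 is out (column 5 already has a 2).
So the only cell in row 4 that can hold 2 is R4C1.
Therefore R4C1 = 2.

2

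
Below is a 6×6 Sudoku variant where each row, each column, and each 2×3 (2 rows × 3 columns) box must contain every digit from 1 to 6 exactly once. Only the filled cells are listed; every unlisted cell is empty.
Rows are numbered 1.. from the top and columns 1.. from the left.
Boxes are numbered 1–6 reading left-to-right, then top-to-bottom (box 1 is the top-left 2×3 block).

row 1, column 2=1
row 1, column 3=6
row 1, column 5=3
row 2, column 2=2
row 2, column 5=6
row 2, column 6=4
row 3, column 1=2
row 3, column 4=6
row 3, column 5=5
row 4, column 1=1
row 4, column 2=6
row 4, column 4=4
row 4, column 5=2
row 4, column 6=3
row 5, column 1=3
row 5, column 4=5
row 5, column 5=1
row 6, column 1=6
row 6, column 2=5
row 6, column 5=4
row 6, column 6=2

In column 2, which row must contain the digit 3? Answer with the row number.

3

Consider where 3 can go in column 2.
row 5, column 2 is out (row 5 already has a 3).
So the only cell in column 2 that can hold 3 is row 3, column 2.
That is row 3.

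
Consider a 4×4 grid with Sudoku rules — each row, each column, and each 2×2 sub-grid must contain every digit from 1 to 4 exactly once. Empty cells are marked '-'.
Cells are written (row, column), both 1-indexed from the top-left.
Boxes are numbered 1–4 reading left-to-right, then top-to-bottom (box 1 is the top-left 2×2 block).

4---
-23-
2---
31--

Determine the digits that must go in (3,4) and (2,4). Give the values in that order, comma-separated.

3,4

For (3,4):
  Consider where 3 can go in row 3.
  (3,2) is out (box 3 already has a 3).
  (3,3) is out (column 3 already has a 3).
  So the only cell in row 3 that can hold 3 is (3,4).
  So (3,4) = 3.
For (2,4):
  Consider where 4 can go in box 2.
  (1,3) is out (row 1 already has a 4).
  (1,4) is out (row 1 already has a 4).
  So the only cell in box 2 that can hold 4 is (2,4).
  So (2,4) = 4.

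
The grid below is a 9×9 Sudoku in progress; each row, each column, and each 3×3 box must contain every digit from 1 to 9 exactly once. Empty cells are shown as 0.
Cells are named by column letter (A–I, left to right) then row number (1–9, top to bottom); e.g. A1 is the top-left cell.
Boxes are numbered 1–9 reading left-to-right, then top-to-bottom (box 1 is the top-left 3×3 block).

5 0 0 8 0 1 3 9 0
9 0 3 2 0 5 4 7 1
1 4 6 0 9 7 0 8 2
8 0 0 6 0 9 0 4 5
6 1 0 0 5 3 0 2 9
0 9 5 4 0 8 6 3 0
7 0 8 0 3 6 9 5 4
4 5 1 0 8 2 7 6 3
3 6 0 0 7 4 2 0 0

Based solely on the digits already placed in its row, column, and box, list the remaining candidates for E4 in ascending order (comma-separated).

Row 4 already contains {4, 5, 6, 8, 9}.
Column E already contains {3, 5, 7, 8, 9}.
Its 3×3 block (box 5) already contains {3, 4, 5, 6, 8, 9}.
Removing those from 1–9 leaves {1, 2} as the candidates for E4.

1,2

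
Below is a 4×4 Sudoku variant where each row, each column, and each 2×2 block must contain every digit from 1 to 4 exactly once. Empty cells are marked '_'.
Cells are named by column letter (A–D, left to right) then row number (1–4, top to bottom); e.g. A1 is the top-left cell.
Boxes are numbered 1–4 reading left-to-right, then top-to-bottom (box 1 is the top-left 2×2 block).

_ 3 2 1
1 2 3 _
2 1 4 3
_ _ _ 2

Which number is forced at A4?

Cell A4 itself could take any of {3, 4} by direct elimination.
Consider where 3 can go in box 3.
B4 is out (column B already has a 3).
So the only cell in box 3 that can hold 3 is A4.
Therefore A4 = 3.

3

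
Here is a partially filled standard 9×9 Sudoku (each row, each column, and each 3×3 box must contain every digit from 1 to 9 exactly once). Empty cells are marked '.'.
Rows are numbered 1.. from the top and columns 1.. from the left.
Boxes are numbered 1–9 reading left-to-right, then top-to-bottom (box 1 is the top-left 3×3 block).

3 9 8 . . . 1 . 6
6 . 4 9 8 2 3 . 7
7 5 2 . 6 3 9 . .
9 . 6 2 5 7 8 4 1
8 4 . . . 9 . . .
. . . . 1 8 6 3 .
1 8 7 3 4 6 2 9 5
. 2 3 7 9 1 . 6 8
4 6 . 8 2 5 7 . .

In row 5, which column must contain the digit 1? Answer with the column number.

3

Consider where 1 can go in row 5.
row 5, column 4 is out (box 5 already has a 1).
row 5, column 5 is out (column 5 already has a 1).
row 5, column 7 is out (column 7 already has a 1).
row 5, column 8 is out (box 6 already has a 1).
row 5, column 9 is out (column 9 already has a 1).
So the only cell in row 5 that can hold 1 is row 5, column 3.
That is column 3.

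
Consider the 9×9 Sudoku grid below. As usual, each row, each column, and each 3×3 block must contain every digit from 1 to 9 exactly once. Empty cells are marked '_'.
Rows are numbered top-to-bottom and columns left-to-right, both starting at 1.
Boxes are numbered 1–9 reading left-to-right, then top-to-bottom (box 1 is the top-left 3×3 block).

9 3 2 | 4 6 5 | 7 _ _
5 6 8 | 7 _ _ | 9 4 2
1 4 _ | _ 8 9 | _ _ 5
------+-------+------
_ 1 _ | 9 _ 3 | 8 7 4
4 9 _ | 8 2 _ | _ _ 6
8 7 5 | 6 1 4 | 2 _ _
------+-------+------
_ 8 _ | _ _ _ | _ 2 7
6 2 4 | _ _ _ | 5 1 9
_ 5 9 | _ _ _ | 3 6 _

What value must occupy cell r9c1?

Row 9 already contains {3, 5, 6, 9}.
Column 1 already contains {1, 4, 5, 6, 8, 9}.
Its 3×3 block (box 7) already contains {2, 4, 5, 6, 8, 9}.
The only value from 1–9 not eliminated is 7, so r9c1 = 7.

7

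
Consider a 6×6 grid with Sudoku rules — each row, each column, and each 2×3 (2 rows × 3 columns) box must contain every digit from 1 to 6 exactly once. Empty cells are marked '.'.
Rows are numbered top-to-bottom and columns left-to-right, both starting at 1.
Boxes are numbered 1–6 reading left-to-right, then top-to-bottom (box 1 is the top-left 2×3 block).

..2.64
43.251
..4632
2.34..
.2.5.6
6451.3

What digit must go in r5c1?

Cell r5c1 itself could take any of {1, 3} by direct elimination.
Consider where 3 can go in row 5.
r5c3 is out (column 3 already has a 3).
r5c5 is out (column 5 already has a 3).
So the only cell in row 5 that can hold 3 is r5c1.
Therefore r5c1 = 3.

3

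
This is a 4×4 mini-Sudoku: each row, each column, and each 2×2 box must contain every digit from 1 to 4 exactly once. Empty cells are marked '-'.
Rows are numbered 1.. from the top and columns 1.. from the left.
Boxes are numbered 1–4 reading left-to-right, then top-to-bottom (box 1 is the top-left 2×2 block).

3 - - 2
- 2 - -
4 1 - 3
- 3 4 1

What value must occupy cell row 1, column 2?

4

Row 1 already contains {2, 3}.
Column 2 already contains {1, 2, 3}.
Its 2×2 block (box 1) already contains {2, 3}.
The only value from 1–4 not eliminated is 4, so row 1, column 2 = 4.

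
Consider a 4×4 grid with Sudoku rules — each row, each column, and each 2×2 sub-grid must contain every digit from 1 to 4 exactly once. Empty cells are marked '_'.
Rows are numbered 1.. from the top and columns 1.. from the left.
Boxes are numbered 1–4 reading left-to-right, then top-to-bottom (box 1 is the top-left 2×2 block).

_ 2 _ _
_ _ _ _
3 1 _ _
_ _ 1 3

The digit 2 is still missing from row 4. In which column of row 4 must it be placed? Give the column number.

Consider where 2 can go in row 4.
row 4, column 2 is out (column 2 already has a 2).
So the only cell in row 4 that can hold 2 is row 4, column 1.
That is column 1.

1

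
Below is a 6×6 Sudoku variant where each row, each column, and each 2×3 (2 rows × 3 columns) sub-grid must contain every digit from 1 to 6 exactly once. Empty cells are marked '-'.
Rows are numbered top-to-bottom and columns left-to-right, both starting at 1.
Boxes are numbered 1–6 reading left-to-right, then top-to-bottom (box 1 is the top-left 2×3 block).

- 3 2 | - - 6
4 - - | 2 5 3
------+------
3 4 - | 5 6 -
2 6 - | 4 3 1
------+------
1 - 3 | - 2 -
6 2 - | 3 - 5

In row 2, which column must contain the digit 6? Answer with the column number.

3

Consider where 6 can go in row 2.
R2C2 is out (column 2 already has a 6).
So the only cell in row 2 that can hold 6 is R2C3.
That is column 3.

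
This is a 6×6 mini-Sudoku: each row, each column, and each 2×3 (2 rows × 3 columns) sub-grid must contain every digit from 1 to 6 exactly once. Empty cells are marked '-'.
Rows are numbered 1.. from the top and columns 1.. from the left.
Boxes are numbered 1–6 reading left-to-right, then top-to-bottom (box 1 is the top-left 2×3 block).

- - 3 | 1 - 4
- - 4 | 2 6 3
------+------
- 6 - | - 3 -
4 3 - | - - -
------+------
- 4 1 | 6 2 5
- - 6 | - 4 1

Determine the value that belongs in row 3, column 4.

4

Cell row 3, column 4 itself could take any of {4, 5} by direct elimination.
Consider where 4 can go in row 3.
row 3, column 1 is out (column 1 already has a 4).
row 3, column 3 is out (column 3 already has a 4).
row 3, column 6 is out (column 6 already has a 4).
So the only cell in row 3 that can hold 4 is row 3, column 4.
Therefore row 3, column 4 = 4.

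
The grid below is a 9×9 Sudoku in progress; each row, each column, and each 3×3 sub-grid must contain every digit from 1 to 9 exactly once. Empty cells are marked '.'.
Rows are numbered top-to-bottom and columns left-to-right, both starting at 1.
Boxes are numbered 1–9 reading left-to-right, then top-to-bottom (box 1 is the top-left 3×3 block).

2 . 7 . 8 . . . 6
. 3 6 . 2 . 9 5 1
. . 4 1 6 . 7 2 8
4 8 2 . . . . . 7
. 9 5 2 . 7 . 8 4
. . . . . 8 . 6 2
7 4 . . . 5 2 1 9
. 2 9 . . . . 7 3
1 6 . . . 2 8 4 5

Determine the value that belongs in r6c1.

3

Row 6 already contains {2, 6, 8}.
Column 1 already contains {1, 2, 4, 7}.
Its 3×3 block (box 4) already contains {2, 4, 5, 8, 9}.
The only value from 1–9 not eliminated is 3, so r6c1 = 3.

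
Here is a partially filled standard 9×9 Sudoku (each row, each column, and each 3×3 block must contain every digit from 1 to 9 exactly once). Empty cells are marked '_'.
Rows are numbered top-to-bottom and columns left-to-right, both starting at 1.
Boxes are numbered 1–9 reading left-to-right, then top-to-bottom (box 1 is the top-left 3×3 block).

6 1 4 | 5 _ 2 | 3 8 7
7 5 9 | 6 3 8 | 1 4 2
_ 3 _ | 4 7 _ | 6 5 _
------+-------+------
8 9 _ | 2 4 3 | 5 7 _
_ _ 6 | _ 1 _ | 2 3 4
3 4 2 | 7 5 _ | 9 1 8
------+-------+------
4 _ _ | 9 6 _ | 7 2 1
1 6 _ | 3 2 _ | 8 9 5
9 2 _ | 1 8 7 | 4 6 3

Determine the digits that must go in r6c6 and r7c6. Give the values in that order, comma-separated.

6,5

For r6c6:
  Row 6 already contains {1, 2, 3, 4, 5, 7, 8, 9}.
  Column 6 already contains {2, 3, 7, 8}.
  Its 3×3 block (box 5) already contains {1, 2, 3, 4, 5, 7}.
  The only value from 1–9 not eliminated is 6, so r6c6 = 6.
For r7c6:
  Row 7 already contains {1, 2, 4, 6, 7, 9}.
  Column 6 already contains {2, 3, 7, 8}.
  Its 3×3 block (box 8) already contains {1, 2, 3, 6, 7, 8, 9}.
  The only value from 1–9 not eliminated is 5, so r7c6 = 5.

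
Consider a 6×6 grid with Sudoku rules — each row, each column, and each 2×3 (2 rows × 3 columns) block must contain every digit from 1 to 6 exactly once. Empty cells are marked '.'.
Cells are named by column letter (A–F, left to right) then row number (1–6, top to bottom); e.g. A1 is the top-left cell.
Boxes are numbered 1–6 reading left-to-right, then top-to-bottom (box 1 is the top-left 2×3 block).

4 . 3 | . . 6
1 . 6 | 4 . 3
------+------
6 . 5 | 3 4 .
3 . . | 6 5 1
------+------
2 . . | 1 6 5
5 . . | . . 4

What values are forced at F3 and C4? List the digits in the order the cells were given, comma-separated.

2,2

For F3:
  Row 3 already contains {3, 4, 5, 6}.
  Column F already contains {1, 3, 4, 5, 6}.
  Its 2×3 block (box 4) already contains {1, 3, 4, 5, 6}.
  The only value from 1–6 not eliminated is 2, so F3 = 2.
For C4:
  Consider where 2 can go in column C.
  C5 is out (row 5 already has a 2).
  C6 is out (box 5 already has a 2).
  So the only cell in column C that can hold 2 is C4.
  So C4 = 2.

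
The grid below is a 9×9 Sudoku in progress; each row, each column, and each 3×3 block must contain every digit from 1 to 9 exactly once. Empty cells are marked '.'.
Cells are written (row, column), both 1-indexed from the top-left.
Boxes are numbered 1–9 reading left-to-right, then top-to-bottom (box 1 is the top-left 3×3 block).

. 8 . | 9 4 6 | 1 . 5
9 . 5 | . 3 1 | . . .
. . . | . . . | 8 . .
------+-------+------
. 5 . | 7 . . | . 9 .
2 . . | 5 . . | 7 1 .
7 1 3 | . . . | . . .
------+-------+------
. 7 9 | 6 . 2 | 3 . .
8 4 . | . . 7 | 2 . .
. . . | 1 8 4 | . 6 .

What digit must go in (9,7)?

9

Cell (9,7) itself could take any of {5, 9} by direct elimination.
Consider where 9 can go in column 7.
(2,7) is out (row 2 already has a 9).
(4,7) is out (row 4 already has a 9).
(6,7) is out (box 6 already has a 9).
So the only cell in column 7 that can hold 9 is (9,7).
Therefore (9,7) = 9.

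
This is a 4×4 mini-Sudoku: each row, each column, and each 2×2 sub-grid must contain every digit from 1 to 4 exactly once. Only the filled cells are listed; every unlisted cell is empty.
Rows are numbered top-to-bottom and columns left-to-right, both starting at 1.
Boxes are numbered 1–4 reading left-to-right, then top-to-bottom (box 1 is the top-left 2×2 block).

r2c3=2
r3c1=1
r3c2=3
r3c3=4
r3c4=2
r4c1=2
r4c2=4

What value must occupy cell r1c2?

Cell r1c2 itself could take any of {1, 2} by direct elimination.
Consider where 2 can go in box 1.
r1c1 is out (column 1 already has a 2).
r2c1 is out (row 2 already has a 2).
r2c2 is out (row 2 already has a 2).
So the only cell in box 1 that can hold 2 is r1c2.
Therefore r1c2 = 2.

2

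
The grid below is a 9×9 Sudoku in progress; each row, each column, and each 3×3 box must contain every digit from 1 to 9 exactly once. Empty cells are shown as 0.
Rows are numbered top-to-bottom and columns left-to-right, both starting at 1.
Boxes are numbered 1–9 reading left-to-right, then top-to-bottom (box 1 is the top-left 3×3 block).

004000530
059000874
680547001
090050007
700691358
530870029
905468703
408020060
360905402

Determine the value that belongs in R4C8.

Cell R4C8 itself could take any of {1, 4} by direct elimination.
Consider where 4 can go in box 6.
R4C7 is out (column 7 already has a 4).
R6C7 is out (column 7 already has a 4).
So the only cell in box 6 that can hold 4 is R4C8.
Therefore R4C8 = 4.

4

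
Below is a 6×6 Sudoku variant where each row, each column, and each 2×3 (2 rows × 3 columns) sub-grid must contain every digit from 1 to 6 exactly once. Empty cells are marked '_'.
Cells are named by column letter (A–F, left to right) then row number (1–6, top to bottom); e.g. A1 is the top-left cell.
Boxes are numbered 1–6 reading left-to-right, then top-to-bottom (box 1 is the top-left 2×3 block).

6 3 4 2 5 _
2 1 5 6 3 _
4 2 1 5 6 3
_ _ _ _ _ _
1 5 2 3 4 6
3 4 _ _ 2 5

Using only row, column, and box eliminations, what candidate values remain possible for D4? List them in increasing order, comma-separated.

Row 4 already contains {}.
Column D already contains {2, 3, 5, 6}.
Its 2×3 block (box 4) already contains {3, 5, 6}.
Removing those from 1–6 leaves {1, 4} as the candidates for D4.

1,4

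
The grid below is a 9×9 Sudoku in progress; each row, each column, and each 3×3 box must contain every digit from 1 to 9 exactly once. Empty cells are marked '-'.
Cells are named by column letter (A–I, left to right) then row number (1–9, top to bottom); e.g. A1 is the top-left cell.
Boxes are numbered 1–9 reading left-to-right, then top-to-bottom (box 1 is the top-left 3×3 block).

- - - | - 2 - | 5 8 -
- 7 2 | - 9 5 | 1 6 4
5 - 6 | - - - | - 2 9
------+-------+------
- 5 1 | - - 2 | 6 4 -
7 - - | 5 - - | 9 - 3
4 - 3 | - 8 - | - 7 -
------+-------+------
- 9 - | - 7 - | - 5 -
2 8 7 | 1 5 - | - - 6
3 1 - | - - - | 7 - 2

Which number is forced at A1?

Cell A1 itself could take any of {1, 9} by direct elimination.
Consider where 1 can go in column A.
A2 is out (row 2 already has a 1).
A4 is out (row 4 already has a 1).
A7 is out (box 7 already has a 1).
So the only cell in column A that can hold 1 is A1.
Therefore A1 = 1.

1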